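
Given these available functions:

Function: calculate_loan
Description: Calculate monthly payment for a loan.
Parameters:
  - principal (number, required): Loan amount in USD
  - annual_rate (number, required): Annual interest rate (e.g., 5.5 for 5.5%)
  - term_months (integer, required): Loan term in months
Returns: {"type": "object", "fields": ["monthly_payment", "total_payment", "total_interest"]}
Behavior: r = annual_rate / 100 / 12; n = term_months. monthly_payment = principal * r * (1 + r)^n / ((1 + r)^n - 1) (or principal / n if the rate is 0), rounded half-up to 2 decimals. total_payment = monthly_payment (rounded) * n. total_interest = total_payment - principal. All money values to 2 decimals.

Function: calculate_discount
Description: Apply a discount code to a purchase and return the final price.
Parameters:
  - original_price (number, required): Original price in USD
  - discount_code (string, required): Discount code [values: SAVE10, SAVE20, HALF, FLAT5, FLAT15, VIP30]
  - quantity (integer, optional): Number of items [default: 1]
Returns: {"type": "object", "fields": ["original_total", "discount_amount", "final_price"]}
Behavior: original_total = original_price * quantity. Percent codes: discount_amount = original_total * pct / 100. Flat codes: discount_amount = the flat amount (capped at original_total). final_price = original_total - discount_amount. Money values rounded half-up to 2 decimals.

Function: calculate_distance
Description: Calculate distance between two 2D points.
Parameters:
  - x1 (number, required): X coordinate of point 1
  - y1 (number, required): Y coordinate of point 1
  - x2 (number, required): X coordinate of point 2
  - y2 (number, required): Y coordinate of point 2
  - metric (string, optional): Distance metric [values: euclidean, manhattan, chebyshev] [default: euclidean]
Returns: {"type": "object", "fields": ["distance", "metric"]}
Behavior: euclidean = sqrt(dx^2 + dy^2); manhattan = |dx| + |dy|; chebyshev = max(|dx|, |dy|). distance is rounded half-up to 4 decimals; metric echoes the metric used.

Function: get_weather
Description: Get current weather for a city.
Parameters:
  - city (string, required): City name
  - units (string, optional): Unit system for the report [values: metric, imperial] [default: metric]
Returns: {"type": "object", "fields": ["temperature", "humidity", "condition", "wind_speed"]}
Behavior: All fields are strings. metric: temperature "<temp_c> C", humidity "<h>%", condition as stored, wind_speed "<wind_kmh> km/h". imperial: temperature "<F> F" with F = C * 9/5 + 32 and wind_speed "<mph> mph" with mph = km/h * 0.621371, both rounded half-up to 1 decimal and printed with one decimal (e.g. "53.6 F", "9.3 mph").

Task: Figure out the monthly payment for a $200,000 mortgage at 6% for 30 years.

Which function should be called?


The task needs a function whose description is: Calculate monthly payment for a loan.
calculate_loan


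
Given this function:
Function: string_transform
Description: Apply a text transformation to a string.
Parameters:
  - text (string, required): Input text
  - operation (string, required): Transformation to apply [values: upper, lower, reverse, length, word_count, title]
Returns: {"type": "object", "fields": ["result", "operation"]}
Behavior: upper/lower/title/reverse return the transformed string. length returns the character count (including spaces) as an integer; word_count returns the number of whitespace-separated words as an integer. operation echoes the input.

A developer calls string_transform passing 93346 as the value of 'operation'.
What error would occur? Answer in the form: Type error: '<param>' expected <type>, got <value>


Spec: 'operation' is declared as string; 93346 is an integer.
Type error: 'operation' expected string, got 93346


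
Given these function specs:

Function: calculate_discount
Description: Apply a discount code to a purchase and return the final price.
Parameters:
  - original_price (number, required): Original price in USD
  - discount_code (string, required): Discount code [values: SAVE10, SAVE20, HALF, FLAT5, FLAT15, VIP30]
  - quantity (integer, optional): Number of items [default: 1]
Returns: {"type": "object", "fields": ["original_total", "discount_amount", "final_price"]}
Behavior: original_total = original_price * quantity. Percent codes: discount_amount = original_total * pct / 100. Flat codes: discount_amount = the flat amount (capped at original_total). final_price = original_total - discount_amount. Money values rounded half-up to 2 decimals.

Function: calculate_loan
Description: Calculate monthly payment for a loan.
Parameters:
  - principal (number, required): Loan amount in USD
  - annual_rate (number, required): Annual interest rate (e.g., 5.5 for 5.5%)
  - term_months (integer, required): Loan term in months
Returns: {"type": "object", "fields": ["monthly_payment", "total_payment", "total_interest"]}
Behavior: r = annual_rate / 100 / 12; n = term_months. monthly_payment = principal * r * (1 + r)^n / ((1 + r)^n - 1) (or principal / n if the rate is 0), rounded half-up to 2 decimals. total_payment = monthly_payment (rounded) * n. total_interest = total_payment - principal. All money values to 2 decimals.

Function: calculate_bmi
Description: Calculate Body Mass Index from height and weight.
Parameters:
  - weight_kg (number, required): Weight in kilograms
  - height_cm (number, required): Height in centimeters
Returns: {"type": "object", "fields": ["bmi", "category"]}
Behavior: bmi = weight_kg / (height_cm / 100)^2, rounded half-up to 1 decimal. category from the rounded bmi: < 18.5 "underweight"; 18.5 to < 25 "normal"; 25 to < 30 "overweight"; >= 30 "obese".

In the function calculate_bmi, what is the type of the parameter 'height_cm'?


The calculate_bmi spec declares:
  - height_cm (number, required): Height in centimeters
Type:
number


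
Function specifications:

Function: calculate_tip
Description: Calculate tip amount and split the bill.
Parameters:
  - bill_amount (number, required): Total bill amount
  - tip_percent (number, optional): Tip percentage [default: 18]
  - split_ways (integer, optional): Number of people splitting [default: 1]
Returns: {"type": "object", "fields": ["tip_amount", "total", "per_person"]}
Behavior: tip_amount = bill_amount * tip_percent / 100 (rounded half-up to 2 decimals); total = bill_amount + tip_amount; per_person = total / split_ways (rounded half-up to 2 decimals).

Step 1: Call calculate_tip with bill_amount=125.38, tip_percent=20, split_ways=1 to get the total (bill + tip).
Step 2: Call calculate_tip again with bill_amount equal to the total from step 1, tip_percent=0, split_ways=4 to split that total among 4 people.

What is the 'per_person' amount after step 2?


Step 1: calculate_tip(bill_amount=125.38, tip_percent=20, split_ways=1)
  tip_amount = 125.38 * 20/100 = 25.076 -> 25.08
  total = 125.38 + 25.08 = 150.46
  per_person = 150.46 / 1 = 150.46 -> 150.46
  -> total = 150.46
Step 2: calculate_tip(bill_amount=150.46, tip_percent=0, split_ways=4)
  tip_amount = 150.46 * 0/100 = 0 -> 0.00
  total = 150.46 + 0.00 = 150.46
  per_person = 150.46 / 4 = 37.615 -> 37.62
  -> per_person = 37.62
$37.62


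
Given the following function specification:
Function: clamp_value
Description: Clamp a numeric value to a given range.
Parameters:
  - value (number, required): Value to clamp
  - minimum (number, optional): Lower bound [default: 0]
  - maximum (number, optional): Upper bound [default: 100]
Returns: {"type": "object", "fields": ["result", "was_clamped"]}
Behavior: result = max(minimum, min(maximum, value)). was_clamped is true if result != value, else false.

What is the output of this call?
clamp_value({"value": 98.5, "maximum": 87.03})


Defaults applied: minimum=0
result = max(0, min(87.03, 98.5)) = max(0, 87.03) = 87.03
was_clamped = (87.03 != 98.5) = true
Output:
{"result": 87.03, "was_clamped": true}


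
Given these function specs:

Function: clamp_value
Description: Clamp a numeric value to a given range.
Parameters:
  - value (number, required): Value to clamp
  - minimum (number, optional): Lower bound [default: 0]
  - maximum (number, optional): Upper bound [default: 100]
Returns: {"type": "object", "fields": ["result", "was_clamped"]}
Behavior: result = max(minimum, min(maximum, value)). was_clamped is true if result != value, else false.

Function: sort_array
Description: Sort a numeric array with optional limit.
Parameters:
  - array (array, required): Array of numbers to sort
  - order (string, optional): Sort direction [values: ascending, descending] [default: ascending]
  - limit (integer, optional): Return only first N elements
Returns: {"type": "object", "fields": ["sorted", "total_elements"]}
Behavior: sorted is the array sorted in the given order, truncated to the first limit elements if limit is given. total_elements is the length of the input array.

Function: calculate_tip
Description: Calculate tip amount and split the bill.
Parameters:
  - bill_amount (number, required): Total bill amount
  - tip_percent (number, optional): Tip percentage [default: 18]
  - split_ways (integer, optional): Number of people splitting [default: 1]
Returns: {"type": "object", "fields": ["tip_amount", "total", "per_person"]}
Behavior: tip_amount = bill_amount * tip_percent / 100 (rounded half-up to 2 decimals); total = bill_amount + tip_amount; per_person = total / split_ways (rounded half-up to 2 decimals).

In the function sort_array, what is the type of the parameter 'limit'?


The sort_array spec declares:
  - limit (integer, optional): Return only first N elements
Type:
integer


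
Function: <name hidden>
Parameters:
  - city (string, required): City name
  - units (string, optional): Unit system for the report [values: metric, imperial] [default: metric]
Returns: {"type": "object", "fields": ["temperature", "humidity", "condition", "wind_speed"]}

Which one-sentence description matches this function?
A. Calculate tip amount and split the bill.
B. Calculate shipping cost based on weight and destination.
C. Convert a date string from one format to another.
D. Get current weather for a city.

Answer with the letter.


Parameters city, units and return ["temperature", "humidity", "condition", "wind_speed"] fit: Get current weather for a city.
D


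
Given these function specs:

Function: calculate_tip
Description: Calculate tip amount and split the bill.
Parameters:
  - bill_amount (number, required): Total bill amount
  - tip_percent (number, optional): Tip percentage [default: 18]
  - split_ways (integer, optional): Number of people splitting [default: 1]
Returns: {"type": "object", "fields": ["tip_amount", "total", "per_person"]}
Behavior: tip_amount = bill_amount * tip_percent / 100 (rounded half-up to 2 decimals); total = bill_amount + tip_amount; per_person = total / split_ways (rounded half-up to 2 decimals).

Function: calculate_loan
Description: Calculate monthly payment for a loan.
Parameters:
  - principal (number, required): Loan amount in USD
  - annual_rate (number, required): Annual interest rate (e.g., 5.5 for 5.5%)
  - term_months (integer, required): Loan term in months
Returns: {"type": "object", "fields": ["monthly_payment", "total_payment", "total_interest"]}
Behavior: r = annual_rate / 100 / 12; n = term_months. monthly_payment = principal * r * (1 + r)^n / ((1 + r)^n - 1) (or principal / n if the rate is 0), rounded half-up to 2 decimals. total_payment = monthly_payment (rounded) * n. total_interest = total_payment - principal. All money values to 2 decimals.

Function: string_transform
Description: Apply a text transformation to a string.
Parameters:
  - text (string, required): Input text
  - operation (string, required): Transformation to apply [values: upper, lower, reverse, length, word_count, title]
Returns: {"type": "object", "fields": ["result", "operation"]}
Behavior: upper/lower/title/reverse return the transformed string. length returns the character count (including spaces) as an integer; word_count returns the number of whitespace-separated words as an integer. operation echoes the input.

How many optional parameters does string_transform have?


Parameters of string_transform: text (required), operation (required)
Optional count:
0


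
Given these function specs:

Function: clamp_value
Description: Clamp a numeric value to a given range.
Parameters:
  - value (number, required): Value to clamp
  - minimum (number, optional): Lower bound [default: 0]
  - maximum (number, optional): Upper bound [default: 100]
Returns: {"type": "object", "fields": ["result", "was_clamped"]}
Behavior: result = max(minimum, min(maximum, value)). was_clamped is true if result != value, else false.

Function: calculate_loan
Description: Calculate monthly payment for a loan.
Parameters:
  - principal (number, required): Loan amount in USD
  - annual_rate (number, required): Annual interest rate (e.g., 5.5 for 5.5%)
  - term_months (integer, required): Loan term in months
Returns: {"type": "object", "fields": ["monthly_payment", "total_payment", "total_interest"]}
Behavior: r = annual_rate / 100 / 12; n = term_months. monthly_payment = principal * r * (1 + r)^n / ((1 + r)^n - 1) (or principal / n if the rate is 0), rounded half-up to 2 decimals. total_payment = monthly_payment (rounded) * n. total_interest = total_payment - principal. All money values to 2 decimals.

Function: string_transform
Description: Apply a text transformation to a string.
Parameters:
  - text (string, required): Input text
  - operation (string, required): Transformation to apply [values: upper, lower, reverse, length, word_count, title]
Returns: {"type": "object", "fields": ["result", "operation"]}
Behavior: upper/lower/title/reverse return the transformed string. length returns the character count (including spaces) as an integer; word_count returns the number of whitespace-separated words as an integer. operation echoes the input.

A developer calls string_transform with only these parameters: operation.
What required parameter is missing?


Required parameters: text, operation
Provided: operation
Missing: text
text


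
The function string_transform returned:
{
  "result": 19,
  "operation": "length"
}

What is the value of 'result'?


19


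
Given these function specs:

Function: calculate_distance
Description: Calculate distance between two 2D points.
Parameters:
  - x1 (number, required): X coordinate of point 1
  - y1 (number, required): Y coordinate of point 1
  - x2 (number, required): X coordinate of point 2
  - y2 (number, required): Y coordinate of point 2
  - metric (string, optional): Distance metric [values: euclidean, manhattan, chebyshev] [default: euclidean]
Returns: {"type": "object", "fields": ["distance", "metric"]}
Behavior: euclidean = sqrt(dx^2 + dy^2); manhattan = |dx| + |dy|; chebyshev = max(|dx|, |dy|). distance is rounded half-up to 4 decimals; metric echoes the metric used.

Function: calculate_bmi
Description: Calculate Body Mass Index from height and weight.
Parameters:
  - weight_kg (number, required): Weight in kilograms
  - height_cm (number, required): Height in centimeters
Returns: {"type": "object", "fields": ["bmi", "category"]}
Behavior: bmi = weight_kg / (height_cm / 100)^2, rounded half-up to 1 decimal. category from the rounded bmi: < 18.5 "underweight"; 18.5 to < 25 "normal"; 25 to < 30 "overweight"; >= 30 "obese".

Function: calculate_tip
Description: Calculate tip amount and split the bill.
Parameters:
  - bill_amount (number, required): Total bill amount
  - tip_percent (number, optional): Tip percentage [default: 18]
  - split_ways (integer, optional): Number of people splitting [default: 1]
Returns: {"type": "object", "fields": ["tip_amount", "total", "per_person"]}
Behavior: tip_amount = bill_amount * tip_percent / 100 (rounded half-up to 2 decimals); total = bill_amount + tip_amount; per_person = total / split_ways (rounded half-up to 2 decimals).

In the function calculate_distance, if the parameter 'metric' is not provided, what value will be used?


The calculate_distance spec declares:
  - metric (string, optional): Distance metric [values: euclidean, manhattan, chebyshev] [default: euclidean]
Default:
euclidean


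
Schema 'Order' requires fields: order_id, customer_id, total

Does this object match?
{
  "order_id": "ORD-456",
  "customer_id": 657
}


Checking required fields...
Missing: total
Invalid - missing required field 'total'


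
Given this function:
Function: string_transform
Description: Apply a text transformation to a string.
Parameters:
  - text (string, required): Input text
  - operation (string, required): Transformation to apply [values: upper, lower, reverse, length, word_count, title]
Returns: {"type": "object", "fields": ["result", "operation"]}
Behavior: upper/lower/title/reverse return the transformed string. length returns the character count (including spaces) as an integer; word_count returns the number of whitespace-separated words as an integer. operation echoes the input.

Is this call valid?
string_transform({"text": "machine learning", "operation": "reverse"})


Checking all required parameters present and types match... All valid.
Valid


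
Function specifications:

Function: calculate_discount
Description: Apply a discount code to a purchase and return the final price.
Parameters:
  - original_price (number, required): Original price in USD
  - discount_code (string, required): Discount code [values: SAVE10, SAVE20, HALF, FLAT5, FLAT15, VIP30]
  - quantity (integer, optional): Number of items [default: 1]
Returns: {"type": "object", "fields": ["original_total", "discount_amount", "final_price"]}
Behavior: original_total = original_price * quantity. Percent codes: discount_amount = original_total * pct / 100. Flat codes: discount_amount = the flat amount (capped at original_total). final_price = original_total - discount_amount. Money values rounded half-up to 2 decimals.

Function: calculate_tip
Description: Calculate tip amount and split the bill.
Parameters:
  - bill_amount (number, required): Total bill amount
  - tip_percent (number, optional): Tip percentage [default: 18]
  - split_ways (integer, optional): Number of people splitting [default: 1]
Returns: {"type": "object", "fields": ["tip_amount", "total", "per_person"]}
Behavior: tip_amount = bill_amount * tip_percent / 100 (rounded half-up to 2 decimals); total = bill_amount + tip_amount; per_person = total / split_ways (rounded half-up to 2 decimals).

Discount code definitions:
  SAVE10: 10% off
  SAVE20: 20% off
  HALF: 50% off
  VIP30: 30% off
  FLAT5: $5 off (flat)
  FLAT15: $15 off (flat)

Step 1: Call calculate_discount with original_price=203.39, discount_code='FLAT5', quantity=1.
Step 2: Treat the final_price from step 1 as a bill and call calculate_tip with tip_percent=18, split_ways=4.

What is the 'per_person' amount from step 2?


Step 1: calculate_discount(original_price=203.39, discount_code=FLAT5, quantity=1)
  original_total = 203.39 * 1 = 203.39
  FLAT5 = $5 flat: discount_amount = min(5.00, 203.39) = 5.00
  final_price = 203.39 - 5.00 = 198.39
  -> final_price = 198.39
Step 2: calculate_tip(bill_amount=198.39, tip_percent=18, split_ways=4)
  tip_amount = 198.39 * 18/100 = 35.7102 -> 35.71
  total = 198.39 + 35.71 = 234.10
  per_person = 234.10 / 4 = 58.525 -> 58.53
  -> per_person = 58.53
$58.53


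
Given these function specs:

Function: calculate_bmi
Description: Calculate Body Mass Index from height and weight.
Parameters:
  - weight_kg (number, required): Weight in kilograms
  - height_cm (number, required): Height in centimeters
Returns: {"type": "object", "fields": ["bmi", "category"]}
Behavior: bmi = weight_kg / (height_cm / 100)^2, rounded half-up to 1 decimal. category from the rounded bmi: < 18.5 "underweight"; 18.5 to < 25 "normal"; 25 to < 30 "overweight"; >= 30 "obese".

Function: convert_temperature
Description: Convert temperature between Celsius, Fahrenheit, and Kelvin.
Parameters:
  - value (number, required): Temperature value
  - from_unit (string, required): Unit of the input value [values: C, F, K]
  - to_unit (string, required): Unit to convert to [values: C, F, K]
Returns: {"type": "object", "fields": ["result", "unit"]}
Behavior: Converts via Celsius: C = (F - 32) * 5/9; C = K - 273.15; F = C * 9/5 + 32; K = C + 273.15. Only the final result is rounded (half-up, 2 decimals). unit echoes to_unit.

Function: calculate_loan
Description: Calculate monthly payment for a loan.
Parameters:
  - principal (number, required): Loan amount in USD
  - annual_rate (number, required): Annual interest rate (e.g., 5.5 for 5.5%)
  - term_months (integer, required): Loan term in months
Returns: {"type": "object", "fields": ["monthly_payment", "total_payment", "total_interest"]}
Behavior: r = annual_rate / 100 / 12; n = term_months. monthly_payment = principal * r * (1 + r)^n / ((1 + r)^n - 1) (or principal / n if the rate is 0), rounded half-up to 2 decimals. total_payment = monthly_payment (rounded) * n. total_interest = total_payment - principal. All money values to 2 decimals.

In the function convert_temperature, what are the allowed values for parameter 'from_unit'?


The convert_temperature spec declares:
  - from_unit (string, required): Unit of the input value [values: C, F, K]
Allowed values:
C, F, K


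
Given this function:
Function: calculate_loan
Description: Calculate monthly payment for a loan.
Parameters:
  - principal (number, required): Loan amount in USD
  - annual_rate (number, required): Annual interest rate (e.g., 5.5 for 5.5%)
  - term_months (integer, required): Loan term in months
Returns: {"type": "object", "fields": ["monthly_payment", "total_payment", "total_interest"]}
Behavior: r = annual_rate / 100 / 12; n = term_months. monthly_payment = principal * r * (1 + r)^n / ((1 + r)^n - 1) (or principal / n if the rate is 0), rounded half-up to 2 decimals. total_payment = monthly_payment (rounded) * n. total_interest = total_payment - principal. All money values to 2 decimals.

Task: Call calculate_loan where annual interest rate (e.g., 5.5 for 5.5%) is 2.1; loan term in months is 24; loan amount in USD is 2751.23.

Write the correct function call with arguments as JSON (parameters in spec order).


Mapping each described value to its parameter name:
  'Annual interest rate (e.g., 5.5 for 5.5%)' -> annual_rate = 2.1
  'Loan term in months' -> term_months = 24
  'Loan amount in USD' -> principal = 2751.23
calculate_loan({"principal": 2751.23, "annual_rate": 2.1, "term_months": 24})


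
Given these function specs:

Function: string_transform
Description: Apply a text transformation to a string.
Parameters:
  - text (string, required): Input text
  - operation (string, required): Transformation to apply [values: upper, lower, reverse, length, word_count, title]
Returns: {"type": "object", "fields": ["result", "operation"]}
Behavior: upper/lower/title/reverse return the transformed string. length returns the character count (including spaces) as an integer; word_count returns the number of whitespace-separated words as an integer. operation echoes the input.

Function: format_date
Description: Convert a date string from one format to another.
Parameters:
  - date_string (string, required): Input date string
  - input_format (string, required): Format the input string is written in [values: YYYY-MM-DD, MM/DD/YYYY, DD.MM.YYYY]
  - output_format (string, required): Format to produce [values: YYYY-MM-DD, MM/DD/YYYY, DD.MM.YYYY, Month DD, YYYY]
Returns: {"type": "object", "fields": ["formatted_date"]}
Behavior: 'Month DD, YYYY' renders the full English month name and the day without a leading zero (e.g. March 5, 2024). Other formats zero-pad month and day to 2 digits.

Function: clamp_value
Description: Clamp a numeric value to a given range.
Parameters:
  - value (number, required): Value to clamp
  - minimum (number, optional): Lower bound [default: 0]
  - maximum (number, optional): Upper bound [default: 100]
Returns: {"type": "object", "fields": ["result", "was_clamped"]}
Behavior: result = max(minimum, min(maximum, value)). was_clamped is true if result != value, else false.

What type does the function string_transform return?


The string_transform spec declares Returns: {"type": "object", "fields": ["result", "operation"]}
Type:
object


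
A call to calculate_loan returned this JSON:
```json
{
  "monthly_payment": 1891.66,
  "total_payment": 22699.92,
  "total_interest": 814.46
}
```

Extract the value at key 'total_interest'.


814.46


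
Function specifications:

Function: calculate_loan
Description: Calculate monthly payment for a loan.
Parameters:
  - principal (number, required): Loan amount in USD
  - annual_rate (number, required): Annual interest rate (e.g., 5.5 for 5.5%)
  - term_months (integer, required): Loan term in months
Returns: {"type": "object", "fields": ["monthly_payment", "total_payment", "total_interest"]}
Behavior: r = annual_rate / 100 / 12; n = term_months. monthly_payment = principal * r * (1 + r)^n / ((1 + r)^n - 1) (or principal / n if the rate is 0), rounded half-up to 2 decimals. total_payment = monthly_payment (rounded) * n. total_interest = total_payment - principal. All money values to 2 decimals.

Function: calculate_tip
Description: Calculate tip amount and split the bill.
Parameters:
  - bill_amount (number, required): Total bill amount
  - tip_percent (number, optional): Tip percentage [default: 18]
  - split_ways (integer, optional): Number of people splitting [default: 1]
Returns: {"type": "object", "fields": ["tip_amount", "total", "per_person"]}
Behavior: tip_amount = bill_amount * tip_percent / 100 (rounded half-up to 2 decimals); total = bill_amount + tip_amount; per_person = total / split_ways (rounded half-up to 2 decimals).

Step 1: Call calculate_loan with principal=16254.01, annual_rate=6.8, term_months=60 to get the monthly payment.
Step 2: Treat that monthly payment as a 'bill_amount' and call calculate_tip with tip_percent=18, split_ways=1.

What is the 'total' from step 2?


Step 1: calculate_loan(principal=16254.01, annual_rate=6.8, term_months=60)
  r = 6.8 / 100 / 12 = 0.005666666667 (keep full precision)
  (1 + r)^60 = 1.4035999
  monthly_payment = 16254.01 * 0.005666666667 * 1.4035999 / (1.4035999 - 1) = 320.317356 -> 320.32
  total_payment = 320.32 * 60 = 19219.20
  total_interest = 19219.20 - 16254.01 = 2965.19
  -> monthly_payment = 320.32
Step 2: calculate_tip(bill_amount=320.32, tip_percent=18, split_ways=1)
  tip_amount = 320.32 * 18/100 = 57.6576 -> 57.66
  total = 320.32 + 57.66 = 377.98
  per_person = 377.98 / 1 = 377.98 -> 377.98
  -> total = 377.98
$377.98


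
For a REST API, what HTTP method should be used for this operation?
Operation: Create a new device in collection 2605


GET = read, POST = create, PUT = update/replace, DELETE = remove
This operation is a create.
POST


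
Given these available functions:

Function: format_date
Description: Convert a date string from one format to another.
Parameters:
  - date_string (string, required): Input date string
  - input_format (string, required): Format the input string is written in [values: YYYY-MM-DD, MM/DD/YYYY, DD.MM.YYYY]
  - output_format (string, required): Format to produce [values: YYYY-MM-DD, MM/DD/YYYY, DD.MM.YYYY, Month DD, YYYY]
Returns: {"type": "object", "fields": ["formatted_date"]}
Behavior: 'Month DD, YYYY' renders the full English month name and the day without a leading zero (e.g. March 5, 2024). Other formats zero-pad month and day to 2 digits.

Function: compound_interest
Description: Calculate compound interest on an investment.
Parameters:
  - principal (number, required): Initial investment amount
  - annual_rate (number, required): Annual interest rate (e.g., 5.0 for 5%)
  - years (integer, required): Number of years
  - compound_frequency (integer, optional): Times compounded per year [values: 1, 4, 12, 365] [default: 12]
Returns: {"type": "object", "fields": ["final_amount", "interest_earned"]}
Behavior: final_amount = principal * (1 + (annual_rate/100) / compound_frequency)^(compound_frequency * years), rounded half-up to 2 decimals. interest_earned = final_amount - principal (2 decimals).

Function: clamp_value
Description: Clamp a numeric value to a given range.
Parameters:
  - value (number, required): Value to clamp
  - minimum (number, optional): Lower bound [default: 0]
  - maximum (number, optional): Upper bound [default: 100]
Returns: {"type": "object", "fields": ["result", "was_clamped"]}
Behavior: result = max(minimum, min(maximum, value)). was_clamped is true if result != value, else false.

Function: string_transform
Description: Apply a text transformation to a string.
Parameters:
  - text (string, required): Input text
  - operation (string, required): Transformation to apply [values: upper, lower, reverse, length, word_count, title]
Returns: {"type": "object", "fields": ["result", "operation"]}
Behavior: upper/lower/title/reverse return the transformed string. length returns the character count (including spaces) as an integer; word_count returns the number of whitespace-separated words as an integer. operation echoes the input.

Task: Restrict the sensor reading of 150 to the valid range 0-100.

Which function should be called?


The task needs a function whose description is: Clamp a numeric value to a given range.
clamp_value


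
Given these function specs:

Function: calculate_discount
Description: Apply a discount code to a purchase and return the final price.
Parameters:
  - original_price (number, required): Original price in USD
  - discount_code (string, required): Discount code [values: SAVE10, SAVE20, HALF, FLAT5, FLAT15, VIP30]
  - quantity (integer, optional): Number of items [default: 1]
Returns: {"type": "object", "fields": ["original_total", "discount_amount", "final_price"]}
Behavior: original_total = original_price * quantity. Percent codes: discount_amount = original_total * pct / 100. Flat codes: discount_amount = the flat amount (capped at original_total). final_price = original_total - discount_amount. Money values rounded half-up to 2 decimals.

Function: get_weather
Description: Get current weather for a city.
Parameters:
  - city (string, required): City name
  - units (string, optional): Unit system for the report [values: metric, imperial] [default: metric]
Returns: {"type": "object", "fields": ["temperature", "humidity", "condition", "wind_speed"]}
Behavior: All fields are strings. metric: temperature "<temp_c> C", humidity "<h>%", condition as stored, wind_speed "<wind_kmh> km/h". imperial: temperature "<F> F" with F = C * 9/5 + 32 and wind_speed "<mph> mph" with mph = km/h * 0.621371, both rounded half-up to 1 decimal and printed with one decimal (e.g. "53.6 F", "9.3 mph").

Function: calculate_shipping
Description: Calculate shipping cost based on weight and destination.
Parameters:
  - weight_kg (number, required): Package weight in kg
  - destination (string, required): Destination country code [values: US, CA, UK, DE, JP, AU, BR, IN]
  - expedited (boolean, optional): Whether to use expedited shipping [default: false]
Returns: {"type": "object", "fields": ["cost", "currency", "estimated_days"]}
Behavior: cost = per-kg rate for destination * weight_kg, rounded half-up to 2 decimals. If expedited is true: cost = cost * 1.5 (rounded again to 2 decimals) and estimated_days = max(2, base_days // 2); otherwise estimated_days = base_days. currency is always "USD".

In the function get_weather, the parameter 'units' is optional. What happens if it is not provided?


The get_weather spec declares:
  - units (string, optional): Unit system for the report [values: metric, imperial] [default: metric]
It defaults to metric


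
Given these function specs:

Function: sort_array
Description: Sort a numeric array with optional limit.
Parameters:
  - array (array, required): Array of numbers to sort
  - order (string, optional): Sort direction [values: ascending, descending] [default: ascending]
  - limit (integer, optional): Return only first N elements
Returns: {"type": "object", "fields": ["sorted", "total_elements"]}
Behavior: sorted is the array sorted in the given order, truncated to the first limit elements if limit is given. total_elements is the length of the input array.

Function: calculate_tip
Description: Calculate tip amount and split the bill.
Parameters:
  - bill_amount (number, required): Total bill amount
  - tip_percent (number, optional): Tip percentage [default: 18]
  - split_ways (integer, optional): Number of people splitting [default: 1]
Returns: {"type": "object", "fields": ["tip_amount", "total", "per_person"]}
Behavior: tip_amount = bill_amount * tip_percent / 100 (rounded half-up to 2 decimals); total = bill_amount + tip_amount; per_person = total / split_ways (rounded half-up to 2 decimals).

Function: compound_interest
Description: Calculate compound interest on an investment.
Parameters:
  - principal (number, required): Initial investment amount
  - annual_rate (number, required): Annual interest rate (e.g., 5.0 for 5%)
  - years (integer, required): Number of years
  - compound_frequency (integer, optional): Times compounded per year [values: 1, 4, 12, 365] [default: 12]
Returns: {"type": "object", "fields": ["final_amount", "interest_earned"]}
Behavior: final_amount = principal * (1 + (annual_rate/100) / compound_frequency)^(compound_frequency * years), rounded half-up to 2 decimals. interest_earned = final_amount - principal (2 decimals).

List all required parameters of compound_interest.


Parameters of compound_interest and their required/optional flag:
  principal: required
  annual_rate: required
  years: required
  compound_frequency: optional
annual_rate, principal, years


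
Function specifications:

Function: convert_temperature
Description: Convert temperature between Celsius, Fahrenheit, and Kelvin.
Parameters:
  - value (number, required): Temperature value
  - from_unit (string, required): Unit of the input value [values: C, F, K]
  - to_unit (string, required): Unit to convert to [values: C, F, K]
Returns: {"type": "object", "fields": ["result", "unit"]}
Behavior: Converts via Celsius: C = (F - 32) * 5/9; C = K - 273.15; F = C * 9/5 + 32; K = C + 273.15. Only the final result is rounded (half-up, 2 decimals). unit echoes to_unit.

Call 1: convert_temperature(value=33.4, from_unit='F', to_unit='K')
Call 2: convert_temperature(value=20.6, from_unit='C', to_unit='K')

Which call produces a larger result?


Call 1:
  To C: (33.4 - 32) * 5/9 = 0.777778
  To K: 0.777778 + 273.15 = 273.927778
  Round to 2 decimals: 273.93
  -> 273.93 K
Call 2:
  Input already in C: 20.6
  To K: 20.6 + 273.15 = 293.75
  Round to 2 decimals: 293.75
  -> 293.75 K
Call 2 (293.75 K)


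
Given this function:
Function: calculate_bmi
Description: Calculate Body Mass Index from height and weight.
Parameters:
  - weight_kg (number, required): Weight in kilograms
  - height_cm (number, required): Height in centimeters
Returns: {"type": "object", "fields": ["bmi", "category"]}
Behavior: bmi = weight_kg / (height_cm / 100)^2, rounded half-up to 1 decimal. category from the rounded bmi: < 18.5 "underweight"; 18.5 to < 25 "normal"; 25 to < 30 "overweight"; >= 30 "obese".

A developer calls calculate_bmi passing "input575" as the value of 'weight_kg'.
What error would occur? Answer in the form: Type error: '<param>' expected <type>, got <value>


Spec: 'weight_kg' is declared as number; "input575" is a string.
Type error: 'weight_kg' expected number, got "input575"


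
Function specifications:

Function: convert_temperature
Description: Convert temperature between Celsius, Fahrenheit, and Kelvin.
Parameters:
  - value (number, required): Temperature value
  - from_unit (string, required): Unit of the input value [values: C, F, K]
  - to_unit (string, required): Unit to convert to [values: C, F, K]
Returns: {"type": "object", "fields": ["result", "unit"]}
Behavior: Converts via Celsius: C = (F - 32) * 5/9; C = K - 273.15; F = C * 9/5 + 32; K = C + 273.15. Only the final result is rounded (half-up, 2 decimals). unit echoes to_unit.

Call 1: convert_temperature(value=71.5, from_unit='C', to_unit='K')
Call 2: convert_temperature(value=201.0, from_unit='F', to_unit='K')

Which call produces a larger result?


Call 1:
  Input already in C: 71.5
  To K: 71.5 + 273.15 = 344.65
  Round to 2 decimals: 344.65
  -> 344.65 K
Call 2:
  To C: (201 - 32) * 5/9 = 93.888889
  To K: 93.888889 + 273.15 = 367.038889
  Round to 2 decimals: 367.04
  -> 367.04 K
Call 2 (367.04 K)


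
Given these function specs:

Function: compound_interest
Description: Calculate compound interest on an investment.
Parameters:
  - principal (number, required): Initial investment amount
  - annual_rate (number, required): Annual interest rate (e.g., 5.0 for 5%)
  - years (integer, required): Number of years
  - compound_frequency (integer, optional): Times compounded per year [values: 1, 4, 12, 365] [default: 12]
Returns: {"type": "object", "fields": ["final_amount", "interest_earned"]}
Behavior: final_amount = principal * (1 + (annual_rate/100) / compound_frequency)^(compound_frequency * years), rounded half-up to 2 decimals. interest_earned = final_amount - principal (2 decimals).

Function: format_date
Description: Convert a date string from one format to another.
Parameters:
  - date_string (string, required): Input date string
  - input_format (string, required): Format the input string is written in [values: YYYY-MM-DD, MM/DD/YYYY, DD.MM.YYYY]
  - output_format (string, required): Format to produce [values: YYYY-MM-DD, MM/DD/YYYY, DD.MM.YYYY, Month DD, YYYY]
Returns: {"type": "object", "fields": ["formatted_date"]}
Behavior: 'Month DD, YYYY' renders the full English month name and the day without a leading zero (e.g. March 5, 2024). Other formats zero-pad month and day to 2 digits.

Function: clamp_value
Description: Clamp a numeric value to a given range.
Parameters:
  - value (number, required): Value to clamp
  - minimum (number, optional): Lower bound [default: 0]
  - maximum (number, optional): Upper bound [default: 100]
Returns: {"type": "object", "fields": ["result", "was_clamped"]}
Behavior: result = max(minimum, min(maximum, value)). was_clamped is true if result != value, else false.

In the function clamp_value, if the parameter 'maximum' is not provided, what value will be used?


The clamp_value spec declares:
  - maximum (number, optional): Upper bound [default: 100]
Default:
100


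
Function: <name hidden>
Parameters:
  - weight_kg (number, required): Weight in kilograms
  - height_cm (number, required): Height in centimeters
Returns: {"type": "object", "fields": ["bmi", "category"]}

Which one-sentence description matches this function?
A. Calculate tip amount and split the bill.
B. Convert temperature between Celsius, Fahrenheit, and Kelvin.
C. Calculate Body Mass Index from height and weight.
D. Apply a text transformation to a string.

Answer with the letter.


Parameters weight_kg, height_cm and return ["bmi", "category"] fit: Calculate Body Mass Index from height and weight.
C


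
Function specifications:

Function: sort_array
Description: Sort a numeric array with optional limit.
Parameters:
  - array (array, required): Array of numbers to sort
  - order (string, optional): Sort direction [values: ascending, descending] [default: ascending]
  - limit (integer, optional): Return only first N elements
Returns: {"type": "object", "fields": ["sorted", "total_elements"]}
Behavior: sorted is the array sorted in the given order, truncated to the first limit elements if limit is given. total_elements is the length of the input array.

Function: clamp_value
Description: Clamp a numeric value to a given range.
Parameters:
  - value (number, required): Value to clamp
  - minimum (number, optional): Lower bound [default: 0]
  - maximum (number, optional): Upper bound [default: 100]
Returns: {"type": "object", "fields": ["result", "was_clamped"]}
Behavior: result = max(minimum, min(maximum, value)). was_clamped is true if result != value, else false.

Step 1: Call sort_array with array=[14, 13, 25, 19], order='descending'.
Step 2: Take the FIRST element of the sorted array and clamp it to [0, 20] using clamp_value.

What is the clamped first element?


Step 1: sort_array(order=descending)
  sorted: [25, 19, 14, 13]
  -> first element = 25
Step 2: clamp_value(value=25, minimum=0, maximum=20)
  result = max(0, min(20, 25)) = max(0, 20) = 20
  was_clamped = (20 != 25) = true
  -> result = 20
20
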